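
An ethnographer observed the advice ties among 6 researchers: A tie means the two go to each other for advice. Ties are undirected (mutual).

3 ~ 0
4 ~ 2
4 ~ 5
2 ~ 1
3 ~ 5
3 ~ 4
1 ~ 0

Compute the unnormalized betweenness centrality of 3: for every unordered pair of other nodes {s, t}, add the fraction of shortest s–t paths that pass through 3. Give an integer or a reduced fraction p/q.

5/2

Pairs whose geodesics pass through 3 — 0–4: 1; 0–5: 1; 1–5: 1/2.
All other pairs contribute 0.
Summing the contributions gives betweenness(3) = 5/2.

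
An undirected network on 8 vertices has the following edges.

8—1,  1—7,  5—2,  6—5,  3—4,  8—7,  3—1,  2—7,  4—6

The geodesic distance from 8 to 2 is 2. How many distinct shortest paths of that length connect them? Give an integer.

The shortest distance is 2, and the only length-2 path is 8–7–2. So there is exactly 1 shortest path.

1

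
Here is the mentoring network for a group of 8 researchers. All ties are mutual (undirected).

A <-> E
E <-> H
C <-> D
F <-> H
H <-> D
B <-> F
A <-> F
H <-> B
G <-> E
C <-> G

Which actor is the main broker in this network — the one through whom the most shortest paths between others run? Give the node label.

H

Unnormalized betweenness of each node: A:1, B:0, C:1, D:3, E:6, F:2, G:2, H:9.
H has the largest value, 9, making it the main broker — the node through which the most shortest paths run.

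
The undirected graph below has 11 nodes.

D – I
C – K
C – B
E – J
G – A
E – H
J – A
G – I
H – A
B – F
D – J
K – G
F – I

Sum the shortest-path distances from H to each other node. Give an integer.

28

Distances from H: A:1, B:5, C:4, D:3, E:1, F:4, G:2, I:3, J:2, K:3.
Sum = 1 + 5 + 4 + 3 + 1 + 4 + 2 + 3 + 2 + 3 = 28.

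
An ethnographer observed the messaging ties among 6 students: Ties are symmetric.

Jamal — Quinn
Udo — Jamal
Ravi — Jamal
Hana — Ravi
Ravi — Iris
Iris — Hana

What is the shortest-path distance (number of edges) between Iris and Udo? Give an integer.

3

One shortest route is Iris – Ravi – Jamal – Udo, which uses 3 edges, and at distance 2 from Iris we only reach {Jamal}, which does not include Udo. So d(Iris,Udo) = 3.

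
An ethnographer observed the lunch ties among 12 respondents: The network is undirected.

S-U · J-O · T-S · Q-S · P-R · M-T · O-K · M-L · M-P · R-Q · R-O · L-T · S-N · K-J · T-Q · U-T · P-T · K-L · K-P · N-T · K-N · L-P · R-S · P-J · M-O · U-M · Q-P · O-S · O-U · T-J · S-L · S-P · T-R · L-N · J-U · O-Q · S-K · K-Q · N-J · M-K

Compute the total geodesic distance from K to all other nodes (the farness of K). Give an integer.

14

Distances from K: J:1, L:1, M:1, N:1, O:1, P:1, Q:1, R:2, S:1, T:2, U:2.
Sum = 1 + 1 + 1 + 1 + 1 + 1 + 1 + 2 + 1 + 2 + 2 = 14.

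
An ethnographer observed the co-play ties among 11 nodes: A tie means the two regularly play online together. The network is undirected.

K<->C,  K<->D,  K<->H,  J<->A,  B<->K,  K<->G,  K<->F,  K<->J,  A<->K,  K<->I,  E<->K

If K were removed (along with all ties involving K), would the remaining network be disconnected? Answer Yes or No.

Yes

Removing K leaves {E} with no path to {G}, so the network splits into 9 components. K is a cut vertex.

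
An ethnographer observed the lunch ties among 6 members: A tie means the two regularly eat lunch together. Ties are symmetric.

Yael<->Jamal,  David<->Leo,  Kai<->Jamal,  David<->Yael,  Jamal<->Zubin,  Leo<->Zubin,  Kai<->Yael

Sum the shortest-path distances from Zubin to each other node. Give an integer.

8

Distances from Zubin: David:2, Jamal:1, Kai:2, Leo:1, Yael:2.
Sum = 2 + 1 + 2 + 1 + 2 = 8.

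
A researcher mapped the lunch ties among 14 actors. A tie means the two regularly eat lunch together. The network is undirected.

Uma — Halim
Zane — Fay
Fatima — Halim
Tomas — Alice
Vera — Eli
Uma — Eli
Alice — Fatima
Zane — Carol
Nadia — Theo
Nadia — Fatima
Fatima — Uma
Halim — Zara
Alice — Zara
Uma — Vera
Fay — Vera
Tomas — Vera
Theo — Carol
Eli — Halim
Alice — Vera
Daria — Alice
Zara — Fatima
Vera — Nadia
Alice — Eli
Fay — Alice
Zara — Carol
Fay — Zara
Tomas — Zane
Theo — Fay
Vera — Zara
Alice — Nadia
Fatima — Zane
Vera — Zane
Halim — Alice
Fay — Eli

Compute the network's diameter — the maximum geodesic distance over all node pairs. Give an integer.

Eccentricity of each node (its greatest distance to any other): Alice:2, Carol:3, Daria:3, Eli:3, Fatima:2, Fay:2, Halim:3, Nadia:2, Theo:3, Tomas:3, Uma:3, Vera:2, Zane:3, Zara:2.
The maximum eccentricity is 3, realized for instance by the pair Halim–Theo via Halim – Alice – Nadia – Theo. So the diameter is 3.

3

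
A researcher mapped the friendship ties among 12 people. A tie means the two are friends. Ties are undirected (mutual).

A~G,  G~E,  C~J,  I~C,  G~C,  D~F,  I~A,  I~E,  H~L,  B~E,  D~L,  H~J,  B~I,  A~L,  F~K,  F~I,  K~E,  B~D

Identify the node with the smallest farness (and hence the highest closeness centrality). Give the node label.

Farness (sum of distances to all others) for each node — A:21, B:21, C:22, D:22, E:22, F:22, G:22, H:28, I:18, J:27, K:27, L:22.
The smallest farness is 18, for I, so I has the highest closeness.

I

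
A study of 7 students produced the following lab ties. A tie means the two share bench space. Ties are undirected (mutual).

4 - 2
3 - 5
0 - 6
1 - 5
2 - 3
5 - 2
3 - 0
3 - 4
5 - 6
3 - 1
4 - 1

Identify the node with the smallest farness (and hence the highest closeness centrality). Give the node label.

Farness (sum of distances to all others) for each node — 0:10, 1:9, 2:9, 3:7, 4:10, 5:8, 6:11.
The smallest farness is 7, for 3, so 3 has the highest closeness.

3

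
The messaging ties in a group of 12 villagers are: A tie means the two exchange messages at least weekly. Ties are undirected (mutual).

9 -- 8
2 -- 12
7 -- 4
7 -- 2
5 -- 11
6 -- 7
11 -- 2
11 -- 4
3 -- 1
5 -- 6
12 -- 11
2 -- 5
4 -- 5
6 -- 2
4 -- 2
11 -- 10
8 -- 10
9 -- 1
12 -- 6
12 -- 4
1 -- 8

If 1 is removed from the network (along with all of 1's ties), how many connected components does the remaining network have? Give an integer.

2

Without 1, the remaining ties split the others into: {2, 4, 5, 6, 7, 8, 9, 10, 11, 12}; {3}.
That's 2 separate components.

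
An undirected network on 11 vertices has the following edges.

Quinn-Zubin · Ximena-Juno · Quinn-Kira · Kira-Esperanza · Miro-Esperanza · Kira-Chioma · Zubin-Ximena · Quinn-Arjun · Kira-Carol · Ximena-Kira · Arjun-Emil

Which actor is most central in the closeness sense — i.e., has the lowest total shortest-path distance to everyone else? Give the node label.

Farness (sum of distances to all others) for each node — Arjun:26, Carol:25, Chioma:25, Emil:35, Esperanza:23, Juno:30, Kira:16, Miro:32, Quinn:19, Ximena:21, Zubin:24.
The smallest farness is 16, for Kira, so Kira has the highest closeness.

Kira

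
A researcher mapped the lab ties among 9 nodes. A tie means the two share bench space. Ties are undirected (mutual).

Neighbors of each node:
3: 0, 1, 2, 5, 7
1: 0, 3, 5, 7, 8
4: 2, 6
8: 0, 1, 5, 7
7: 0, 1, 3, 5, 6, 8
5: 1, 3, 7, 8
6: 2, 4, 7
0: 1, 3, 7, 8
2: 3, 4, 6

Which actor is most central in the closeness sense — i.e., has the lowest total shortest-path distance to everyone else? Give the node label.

7

Farness (sum of distances to all others) for each node — 0:13, 1:12, 2:14, 3:11, 4:18, 5:13, 6:13, 7:10, 8:14.
The smallest farness is 10, for 7, so 7 has the highest closeness.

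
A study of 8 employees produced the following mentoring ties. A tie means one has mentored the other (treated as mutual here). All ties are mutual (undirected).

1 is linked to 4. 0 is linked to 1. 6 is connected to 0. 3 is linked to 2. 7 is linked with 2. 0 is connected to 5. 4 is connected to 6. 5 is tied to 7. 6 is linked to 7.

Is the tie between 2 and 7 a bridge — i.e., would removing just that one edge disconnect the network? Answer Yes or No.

Without the 2–7 edge there is no alternate route between 2 and 7, so the network disconnects. It is a bridge.

Yes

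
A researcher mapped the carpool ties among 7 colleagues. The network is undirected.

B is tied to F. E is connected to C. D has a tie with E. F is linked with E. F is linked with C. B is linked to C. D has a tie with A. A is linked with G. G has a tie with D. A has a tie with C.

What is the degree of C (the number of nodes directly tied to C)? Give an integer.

C is directly tied to A, B, E, and F. That is 4 neighbors, so the degree of C is 4.

4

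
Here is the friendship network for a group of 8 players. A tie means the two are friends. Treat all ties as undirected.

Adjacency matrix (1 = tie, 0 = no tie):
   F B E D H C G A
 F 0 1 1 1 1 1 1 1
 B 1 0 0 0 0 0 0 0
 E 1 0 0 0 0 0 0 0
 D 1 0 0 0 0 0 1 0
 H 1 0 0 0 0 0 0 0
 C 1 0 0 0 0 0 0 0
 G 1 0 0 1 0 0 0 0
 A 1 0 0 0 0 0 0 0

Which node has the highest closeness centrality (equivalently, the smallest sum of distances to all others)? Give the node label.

F

Farness (sum of distances to all others) for each node — A:13, B:13, C:13, D:12, E:13, F:7, G:12, H:13.
The smallest farness is 7, for F, so F has the highest closeness.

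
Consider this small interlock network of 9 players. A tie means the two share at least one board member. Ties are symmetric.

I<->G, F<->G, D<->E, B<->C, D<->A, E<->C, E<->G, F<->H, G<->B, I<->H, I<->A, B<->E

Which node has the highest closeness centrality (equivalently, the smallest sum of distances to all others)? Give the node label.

Farness (sum of distances to all others) for each node — A:17, B:15, C:19, D:16, E:13, F:17, G:12, H:19, I:14.
The smallest farness is 12, for G, so G has the highest closeness.

G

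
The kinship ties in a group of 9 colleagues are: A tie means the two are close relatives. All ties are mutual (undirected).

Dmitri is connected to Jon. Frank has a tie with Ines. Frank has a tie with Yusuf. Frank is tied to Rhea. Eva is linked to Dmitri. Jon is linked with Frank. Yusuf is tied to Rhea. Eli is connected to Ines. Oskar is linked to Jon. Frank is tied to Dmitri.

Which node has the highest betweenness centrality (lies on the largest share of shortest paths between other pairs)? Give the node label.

Unnormalized betweenness of each node: Dmitri:7, Eli:0, Eva:0, Frank:20, Ines:7, Jon:7, Oskar:0, Rhea:0, Yusuf:0.
Frank has the largest value, 20, making it the main broker — the node through which the most shortest paths run.

Frank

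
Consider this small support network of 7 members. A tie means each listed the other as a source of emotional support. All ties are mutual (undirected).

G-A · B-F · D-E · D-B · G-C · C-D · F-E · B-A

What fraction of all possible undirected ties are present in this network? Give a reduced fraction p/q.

There are 8 edges and 7 nodes, so the maximum possible is C(7,2) = 21.
Density = 8/21.

8/21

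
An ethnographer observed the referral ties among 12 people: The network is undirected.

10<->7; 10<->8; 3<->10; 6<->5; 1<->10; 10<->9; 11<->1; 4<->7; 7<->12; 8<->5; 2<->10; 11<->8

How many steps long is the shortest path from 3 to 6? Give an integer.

4

One shortest route is 3 – 10 – 8 – 5 – 6, which uses 4 edges, and at distance 3 from 3 we only reach {4, 5, 11, 12}, which does not include 6. So d(3,6) = 4.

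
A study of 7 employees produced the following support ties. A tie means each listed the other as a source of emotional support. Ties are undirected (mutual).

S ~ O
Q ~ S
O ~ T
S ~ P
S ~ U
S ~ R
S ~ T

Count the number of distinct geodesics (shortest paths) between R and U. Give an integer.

1

The shortest distance is 2, and the only length-2 path is R–S–U. So there is exactly 1 shortest path.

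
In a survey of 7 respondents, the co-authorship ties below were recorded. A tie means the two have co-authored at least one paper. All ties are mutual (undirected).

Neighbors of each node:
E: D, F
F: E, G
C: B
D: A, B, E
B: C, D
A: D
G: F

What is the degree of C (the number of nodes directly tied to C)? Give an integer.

C is directly tied to B. That is 1 neighbor, so the degree of C is 1.

1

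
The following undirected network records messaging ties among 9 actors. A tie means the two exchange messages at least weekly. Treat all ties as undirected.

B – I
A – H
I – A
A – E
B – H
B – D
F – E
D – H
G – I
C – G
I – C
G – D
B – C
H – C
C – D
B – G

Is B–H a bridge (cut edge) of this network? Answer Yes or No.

No

Even without that edge, B still reaches H via B – D – H, so the network stays connected. Not a bridge.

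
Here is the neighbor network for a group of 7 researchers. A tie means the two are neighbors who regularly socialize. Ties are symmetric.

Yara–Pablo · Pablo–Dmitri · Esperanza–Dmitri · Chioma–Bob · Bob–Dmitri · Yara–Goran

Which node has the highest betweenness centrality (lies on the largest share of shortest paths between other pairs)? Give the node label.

Unnormalized betweenness of each node: Bob:5, Chioma:0, Dmitri:11, Esperanza:0, Goran:0, Pablo:8, Yara:5.
Dmitri has the largest value, 11, making it the main broker — the node through which the most shortest paths run.

Dmitri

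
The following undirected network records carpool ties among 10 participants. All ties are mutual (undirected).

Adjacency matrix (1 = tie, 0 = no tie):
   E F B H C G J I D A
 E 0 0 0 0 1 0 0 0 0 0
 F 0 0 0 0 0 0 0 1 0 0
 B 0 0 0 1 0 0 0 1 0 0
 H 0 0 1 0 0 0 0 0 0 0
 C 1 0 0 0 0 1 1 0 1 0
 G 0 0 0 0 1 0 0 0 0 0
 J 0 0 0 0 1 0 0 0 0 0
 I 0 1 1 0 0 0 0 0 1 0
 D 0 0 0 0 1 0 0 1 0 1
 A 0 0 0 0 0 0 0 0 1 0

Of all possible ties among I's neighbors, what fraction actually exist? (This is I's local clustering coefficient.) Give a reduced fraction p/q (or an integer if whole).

I's neighbors: B, D, and F (k = 3).
Possible neighbor pairs: C(3,2) = 3. Edges among them: none → e = 0.
Clustering(I) = 0/3 = 0.

0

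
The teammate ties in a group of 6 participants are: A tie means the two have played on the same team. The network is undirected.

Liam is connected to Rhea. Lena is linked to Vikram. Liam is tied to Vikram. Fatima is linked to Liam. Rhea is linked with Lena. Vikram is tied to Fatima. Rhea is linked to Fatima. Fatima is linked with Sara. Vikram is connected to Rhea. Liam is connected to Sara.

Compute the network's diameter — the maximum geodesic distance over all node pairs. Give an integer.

Eccentricity of each node (its greatest distance to any other): Fatima:2, Lena:3, Liam:2, Rhea:2, Sara:3, Vikram:2.
The maximum eccentricity is 3, realized for instance by the pair Lena–Sara via Lena – Rhea – Fatima – Sara. So the diameter is 3.

3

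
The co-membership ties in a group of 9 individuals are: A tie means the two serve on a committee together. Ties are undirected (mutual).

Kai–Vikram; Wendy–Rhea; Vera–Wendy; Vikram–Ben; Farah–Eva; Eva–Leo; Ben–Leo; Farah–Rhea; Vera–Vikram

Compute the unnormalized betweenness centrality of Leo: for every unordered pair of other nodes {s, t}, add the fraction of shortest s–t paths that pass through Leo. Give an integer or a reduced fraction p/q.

Pairs whose geodesics pass through Leo — Kai–Eva: 1; Kai–Farah: 1/2; Eva–Vera: 1/2; Eva–Vikram: 1; Eva–Ben: 1; Rhea–Ben: 1/2; Vikram–Farah: 1/2; Ben–Farah: 1.
All other pairs contribute 0.
Summing the contributions gives betweenness(Leo) = 6.

6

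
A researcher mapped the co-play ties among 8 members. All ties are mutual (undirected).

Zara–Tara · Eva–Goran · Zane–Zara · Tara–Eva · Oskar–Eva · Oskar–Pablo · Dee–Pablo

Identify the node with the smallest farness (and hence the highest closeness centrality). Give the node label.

Eva

Farness (sum of distances to all others) for each node — Dee:25, Eva:13, Goran:19, Oskar:15, Pablo:19, Tara:15, Zane:25, Zara:19.
The smallest farness is 13, for Eva, so Eva has the highest closeness.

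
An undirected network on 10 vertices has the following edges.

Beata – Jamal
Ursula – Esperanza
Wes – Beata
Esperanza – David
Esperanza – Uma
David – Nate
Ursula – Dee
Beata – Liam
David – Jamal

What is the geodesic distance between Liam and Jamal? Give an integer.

One shortest route is Liam – Beata – Jamal, which uses 2 edges, and Liam and Jamal are not directly tied, so nothing shorter exists. So d(Liam,Jamal) = 2.

2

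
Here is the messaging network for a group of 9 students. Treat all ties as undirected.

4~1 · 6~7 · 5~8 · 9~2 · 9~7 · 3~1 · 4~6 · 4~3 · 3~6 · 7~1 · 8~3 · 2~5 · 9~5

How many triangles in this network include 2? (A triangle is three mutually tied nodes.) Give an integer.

2's neighbors: 5 and 9.
Neighbor pairs that are themselves tied: 2–5–9. Each forms one triangle with 2, for 1 in total.

1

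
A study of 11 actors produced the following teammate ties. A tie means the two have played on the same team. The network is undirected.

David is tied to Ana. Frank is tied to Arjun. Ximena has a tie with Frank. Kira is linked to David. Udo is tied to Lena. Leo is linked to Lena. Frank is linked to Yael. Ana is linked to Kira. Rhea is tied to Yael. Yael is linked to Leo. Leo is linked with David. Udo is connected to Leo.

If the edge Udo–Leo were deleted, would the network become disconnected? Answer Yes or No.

Even without that edge, Udo still reaches Leo via Udo – Lena – Leo, so the network stays connected. Not a bridge.

No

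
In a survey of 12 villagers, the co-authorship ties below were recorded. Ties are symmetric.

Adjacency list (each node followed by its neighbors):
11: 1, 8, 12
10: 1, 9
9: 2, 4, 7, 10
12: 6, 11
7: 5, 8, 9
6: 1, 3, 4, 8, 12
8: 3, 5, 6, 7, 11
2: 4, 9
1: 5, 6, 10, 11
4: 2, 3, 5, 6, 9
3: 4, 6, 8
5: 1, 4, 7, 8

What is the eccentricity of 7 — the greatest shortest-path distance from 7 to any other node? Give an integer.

Distances from 7: 1:2, 2:2, 3:2, 4:2, 5:1, 6:2, 8:1, 9:1, 10:2, 11:2, 12:3.
The largest is 3 (to 12), so the eccentricity of 7 is 3.

3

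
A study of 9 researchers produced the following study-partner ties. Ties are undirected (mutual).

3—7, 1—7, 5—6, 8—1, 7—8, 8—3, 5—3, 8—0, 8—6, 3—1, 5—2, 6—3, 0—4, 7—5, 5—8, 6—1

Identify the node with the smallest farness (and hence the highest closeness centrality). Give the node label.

8

Farness (sum of distances to all others) for each node — 0:15, 1:14, 2:19, 3:12, 4:22, 5:12, 6:13, 7:13, 8:10.
The smallest farness is 10, for 8, so 8 has the highest closeness.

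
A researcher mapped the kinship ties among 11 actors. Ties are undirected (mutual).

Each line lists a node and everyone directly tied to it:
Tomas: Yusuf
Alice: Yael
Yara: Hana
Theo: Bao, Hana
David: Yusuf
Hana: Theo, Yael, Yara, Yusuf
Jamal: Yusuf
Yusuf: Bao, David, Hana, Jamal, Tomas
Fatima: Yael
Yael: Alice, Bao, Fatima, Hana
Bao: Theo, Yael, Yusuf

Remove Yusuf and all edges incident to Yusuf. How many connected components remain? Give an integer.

Without Yusuf, the remaining ties split the others into: {Alice, Bao, Fatima, Hana, Theo, Yael, Yara}; {David}; {Jamal}; {Tomas}.
That's 4 separate components.

4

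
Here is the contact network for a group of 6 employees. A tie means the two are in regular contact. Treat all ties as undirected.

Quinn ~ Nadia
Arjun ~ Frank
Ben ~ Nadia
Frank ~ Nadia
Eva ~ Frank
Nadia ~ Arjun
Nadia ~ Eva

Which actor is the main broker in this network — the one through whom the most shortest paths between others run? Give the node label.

Nadia

Unnormalized betweenness of each node: Arjun:0, Ben:0, Eva:0, Frank:1/2, Nadia:15/2, Quinn:0.
Nadia has the largest value, 15/2, making it the main broker — the node through which the most shortest paths run.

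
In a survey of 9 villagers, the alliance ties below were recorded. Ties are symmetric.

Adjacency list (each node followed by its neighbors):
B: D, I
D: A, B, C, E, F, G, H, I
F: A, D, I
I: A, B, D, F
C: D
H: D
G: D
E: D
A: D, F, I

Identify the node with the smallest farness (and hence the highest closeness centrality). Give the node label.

Farness (sum of distances to all others) for each node — A:13, B:14, C:15, D:8, E:15, F:13, G:15, H:15, I:12.
The smallest farness is 8, for D, so D has the highest closeness.

D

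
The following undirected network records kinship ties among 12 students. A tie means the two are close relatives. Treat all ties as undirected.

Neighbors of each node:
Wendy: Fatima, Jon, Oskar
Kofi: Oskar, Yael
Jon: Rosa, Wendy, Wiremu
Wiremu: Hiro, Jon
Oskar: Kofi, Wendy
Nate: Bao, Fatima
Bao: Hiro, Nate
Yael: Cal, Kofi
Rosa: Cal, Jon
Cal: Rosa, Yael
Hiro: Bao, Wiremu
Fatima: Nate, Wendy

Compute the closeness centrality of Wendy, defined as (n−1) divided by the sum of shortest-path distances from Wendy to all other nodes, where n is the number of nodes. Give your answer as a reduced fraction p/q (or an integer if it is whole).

11/23

Distances from Wendy: Bao:3, Cal:3, Fatima:1, Hiro:3, Jon:1, Kofi:2, Nate:2, Oskar:1, Rosa:2, Wiremu:2, Yael:3. Sum = 23.
n = 12, so closeness = 11/23.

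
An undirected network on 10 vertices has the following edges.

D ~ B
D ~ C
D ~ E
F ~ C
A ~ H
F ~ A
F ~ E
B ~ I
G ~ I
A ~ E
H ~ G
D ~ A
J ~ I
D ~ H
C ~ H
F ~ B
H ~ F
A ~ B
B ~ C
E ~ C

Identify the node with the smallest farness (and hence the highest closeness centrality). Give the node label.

B

Farness (sum of distances to all others) for each node — A:14, B:13, C:14, D:14, E:18, F:14, G:17, H:14, I:16, J:24.
The smallest farness is 13, for B, so B has the highest closeness.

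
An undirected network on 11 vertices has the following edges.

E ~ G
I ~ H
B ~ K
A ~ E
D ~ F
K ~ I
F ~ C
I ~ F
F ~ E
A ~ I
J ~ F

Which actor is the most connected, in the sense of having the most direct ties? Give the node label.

F

Degrees — A:2, B:1, C:1, D:1, E:3, F:5, G:1, H:1, I:4, J:1, K:2.
The maximum is 5, attained only by F.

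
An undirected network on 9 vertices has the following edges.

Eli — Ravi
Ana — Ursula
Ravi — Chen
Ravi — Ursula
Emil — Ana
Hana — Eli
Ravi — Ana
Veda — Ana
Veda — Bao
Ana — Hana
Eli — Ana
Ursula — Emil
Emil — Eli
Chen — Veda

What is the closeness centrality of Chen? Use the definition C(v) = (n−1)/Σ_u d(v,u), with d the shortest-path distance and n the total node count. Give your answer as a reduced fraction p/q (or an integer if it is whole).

Distances from Chen: Ana:2, Bao:2, Eli:2, Emil:3, Hana:3, Ravi:1, Ursula:2, Veda:1. Sum = 16.
n = 9, so closeness = 8/16 = 1/2.

1/2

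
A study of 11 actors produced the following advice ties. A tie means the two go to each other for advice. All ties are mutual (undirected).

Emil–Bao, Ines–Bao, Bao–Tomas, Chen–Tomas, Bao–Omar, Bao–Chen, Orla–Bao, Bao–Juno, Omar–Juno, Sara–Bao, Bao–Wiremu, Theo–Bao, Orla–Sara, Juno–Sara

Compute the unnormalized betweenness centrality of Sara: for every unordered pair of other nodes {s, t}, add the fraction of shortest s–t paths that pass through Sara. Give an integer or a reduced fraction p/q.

1/2

Pairs whose geodesics pass through Sara — Juno–Orla: 1/2.
All other pairs contribute 0.
Summing the contributions gives betweenness(Sara) = 1/2.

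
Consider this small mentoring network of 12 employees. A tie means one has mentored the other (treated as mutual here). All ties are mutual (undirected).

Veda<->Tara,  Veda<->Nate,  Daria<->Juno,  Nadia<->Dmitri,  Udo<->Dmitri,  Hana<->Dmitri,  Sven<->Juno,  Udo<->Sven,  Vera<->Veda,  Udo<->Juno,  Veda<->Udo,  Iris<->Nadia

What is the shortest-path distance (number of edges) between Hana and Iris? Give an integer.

One shortest route is Hana – Dmitri – Nadia – Iris, which uses 3 edges, and at distance 2 from Hana we only reach {Nadia, Udo}, which does not include Iris. So d(Hana,Iris) = 3.

3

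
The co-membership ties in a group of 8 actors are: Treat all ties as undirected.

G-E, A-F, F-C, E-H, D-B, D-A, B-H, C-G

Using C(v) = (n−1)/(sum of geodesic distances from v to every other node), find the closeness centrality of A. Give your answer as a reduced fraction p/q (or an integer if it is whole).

Distances from A: B:2, C:2, D:1, E:4, F:1, G:3, H:3. Sum = 16.
n = 8, so closeness = 7/16.

7/16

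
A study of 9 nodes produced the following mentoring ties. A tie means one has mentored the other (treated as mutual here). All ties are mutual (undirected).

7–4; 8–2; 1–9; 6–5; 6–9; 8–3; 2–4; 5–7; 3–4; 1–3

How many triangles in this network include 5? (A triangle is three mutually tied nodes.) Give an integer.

0

5's neighbors are 6 and 7, but none of them are tied to each other, so no triangle contains 5.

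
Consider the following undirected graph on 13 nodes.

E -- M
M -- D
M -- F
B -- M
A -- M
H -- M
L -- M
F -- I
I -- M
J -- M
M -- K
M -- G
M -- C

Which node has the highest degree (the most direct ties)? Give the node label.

M

Degrees — A:1, B:1, C:1, D:1, E:1, F:2, G:1, H:1, I:2, J:1, K:1, L:1, M:12.
The maximum is 12, attained only by M.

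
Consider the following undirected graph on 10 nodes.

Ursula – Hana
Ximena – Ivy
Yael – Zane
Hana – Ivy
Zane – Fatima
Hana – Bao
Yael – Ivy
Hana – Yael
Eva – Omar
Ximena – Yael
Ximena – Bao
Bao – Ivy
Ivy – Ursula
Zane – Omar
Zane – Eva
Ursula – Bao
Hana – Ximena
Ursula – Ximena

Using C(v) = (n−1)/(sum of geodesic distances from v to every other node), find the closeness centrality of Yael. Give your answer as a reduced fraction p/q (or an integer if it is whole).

9/14

Distances from Yael: Bao:2, Eva:2, Fatima:2, Hana:1, Ivy:1, Omar:2, Ursula:2, Ximena:1, Zane:1. Sum = 14.
n = 10, so closeness = 9/14.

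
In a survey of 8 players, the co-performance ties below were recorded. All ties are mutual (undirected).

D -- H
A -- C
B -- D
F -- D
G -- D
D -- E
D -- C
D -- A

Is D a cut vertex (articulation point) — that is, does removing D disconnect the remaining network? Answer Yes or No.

Yes

Removing D leaves {E} with no path to {H}, so the network splits into 6 components. D is a cut vertex.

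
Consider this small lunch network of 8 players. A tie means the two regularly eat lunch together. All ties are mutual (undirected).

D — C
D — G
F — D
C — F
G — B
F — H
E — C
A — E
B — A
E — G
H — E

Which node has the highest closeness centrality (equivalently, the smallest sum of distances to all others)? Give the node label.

Farness (sum of distances to all others) for each node — A:14, B:15, C:12, D:12, E:10, F:13, G:11, H:13.
The smallest farness is 10, for E, so E has the highest closeness.

E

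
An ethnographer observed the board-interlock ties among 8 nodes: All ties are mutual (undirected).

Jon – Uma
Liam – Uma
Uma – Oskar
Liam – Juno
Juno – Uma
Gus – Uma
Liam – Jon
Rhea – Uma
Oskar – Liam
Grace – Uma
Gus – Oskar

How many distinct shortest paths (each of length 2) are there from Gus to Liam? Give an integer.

2

The shortest distance is 2. The length-2 paths are: Gus–Uma–Liam; Gus–Oskar–Liam.
That gives 2 distinct shortest paths.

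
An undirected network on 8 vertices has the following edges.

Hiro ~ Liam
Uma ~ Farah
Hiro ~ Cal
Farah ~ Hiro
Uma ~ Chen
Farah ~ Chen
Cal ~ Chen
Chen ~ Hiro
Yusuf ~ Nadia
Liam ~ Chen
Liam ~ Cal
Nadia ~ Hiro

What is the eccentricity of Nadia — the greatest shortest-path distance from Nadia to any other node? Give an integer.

3

Distances from Nadia: Cal:2, Chen:2, Farah:2, Hiro:1, Liam:2, Uma:3, Yusuf:1.
The largest is 3 (to Uma), so the eccentricity of Nadia is 3.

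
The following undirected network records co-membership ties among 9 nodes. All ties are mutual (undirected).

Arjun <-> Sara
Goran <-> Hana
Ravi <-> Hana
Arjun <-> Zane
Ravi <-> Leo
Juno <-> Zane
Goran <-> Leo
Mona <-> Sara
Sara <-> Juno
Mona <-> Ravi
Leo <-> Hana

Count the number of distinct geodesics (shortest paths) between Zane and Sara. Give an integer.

2

The shortest distance is 2. The length-2 paths are: Zane–Arjun–Sara; Zane–Juno–Sara.
That gives 2 distinct shortest paths.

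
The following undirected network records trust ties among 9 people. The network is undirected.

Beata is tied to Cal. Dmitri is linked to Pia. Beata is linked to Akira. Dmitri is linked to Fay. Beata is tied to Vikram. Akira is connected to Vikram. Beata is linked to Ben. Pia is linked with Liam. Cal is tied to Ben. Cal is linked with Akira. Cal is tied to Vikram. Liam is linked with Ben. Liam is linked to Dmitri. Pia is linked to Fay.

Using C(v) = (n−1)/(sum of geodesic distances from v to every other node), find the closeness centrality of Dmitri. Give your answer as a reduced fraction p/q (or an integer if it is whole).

Distances from Dmitri: Akira:4, Beata:3, Ben:2, Cal:3, Fay:1, Liam:1, Pia:1, Vikram:4. Sum = 19.
n = 9, so closeness = 8/19.

8/19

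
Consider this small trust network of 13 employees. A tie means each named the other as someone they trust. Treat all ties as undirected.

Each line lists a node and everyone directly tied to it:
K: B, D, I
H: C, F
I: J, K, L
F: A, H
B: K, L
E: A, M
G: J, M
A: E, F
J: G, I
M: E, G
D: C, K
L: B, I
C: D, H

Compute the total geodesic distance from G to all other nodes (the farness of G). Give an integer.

37

Distances from G: A:3, B:4, C:5, D:4, E:2, F:4, H:5, I:2, J:1, K:3, L:3, M:1.
Sum = 3 + 4 + 5 + 4 + 2 + 4 + 5 + 2 + 1 + 3 + 3 + 1 = 37.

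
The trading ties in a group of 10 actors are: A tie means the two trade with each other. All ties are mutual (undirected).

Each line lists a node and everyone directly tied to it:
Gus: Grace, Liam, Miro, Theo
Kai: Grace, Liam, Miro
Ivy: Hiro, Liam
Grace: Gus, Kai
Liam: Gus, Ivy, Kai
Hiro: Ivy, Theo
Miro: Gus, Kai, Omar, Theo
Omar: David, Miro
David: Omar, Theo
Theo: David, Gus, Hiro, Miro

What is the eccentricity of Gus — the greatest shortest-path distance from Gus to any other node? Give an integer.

Distances from Gus: David:2, Grace:1, Hiro:2, Ivy:2, Kai:2, Liam:1, Miro:1, Omar:2, Theo:1.
The largest is 2 (to Kai, Ivy, Hiro, David, and Omar), so the eccentricity of Gus is 2.

2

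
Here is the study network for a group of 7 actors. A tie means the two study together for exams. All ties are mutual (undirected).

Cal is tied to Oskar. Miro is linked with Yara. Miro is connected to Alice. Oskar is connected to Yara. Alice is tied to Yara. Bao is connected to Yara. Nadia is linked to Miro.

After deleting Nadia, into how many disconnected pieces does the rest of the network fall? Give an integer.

1

Nadia's neighbors (Miro) remain reachable from one another through other ties, so the rest of the network stays in one piece.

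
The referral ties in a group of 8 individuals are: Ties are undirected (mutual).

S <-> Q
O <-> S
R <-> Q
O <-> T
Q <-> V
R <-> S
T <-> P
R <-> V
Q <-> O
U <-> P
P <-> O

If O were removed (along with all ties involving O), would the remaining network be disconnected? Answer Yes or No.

Yes

Removing O leaves {Q, R, S, and V} with no path to {P, T, and U}, so the network splits into 2 components. O is a cut vertex.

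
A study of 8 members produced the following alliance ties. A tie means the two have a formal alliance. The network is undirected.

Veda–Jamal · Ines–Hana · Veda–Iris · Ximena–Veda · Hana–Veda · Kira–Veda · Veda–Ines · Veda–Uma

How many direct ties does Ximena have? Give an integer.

Ximena is directly tied to Veda. That is 1 neighbor, so the degree of Ximena is 1.

1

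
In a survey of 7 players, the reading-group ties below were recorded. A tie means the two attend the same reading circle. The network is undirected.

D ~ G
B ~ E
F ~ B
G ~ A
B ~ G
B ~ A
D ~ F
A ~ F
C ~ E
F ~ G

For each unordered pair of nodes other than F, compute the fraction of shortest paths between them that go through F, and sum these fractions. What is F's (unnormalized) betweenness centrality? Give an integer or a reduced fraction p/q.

Pairs whose geodesics pass through F — C–D: 1/2; E–D: 1/2; D–A: 1/2; D–B: 1/2.
All other pairs contribute 0.
Summing the contributions gives betweenness(F) = 2.

2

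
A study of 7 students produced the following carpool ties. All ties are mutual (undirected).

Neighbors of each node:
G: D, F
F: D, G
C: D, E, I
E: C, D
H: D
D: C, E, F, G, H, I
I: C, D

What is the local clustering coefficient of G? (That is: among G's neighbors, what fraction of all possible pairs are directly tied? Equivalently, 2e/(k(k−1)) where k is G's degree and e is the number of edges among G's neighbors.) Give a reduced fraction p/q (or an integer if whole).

G's neighbors: D and F (k = 2).
Possible neighbor pairs: C(2,2) = 1. Edges among them: D–F → e = 1.
Clustering(G) = 1/1.

1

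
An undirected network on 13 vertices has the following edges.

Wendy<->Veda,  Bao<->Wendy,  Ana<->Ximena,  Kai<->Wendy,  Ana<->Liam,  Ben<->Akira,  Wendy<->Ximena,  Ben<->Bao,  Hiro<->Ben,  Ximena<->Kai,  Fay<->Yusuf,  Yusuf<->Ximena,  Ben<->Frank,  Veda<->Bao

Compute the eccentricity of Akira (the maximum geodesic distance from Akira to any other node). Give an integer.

Distances from Akira: Ana:5, Bao:2, Ben:1, Fay:6, Frank:2, Hiro:2, Kai:4, Liam:6, Veda:3, Wendy:3, Ximena:4, Yusuf:5.
The largest is 6 (to Fay and Liam), so the eccentricity of Akira is 6.

6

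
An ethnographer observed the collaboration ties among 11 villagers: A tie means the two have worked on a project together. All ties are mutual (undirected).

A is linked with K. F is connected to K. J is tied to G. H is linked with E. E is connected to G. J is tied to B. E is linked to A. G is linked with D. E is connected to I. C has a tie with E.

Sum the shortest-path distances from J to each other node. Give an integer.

27

Distances from J: A:3, B:1, C:3, D:2, E:2, F:5, G:1, H:3, I:3, K:4.
Sum = 3 + 1 + 3 + 2 + 2 + 5 + 1 + 3 + 3 + 4 = 27.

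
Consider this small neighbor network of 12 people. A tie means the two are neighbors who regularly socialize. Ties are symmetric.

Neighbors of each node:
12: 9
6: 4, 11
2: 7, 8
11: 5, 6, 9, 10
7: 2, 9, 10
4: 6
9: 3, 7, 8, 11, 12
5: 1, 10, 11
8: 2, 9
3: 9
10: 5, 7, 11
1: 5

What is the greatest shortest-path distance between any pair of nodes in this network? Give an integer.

Eccentricity of each node (its greatest distance to any other): 1:4, 2:5, 3:4, 4:5, 5:3, 6:4, 7:4, 8:4, 9:3, 10:3, 11:3, 12:4.
The maximum eccentricity is 5, realized for instance by the pair 4–2 via 4 – 6 – 11 – 9 – 8 – 2. So the diameter is 5.

5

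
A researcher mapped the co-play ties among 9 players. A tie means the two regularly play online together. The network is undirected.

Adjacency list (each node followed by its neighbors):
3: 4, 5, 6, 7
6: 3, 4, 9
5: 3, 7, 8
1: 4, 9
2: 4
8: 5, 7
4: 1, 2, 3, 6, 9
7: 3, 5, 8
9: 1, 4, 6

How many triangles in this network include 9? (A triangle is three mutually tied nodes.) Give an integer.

9's neighbors: 1, 4, and 6.
Neighbor pairs that are themselves tied: 9–1–4; 9–4–6. Each forms one triangle with 9, for 2 in total.

2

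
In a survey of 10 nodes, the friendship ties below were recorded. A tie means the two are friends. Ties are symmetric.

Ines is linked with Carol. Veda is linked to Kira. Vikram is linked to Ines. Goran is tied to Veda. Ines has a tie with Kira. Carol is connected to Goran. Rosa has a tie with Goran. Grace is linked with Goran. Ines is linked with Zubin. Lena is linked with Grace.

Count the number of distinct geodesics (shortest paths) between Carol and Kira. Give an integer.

1

The shortest distance is 2, and the only length-2 path is Carol–Ines–Kira. So there is exactly 1 shortest path.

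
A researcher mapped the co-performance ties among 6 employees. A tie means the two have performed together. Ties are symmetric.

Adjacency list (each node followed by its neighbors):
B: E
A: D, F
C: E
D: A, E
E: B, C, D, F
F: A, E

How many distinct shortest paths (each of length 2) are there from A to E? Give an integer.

The shortest distance is 2. The length-2 paths are: A–F–E; A–D–E.
That gives 2 distinct shortest paths.

2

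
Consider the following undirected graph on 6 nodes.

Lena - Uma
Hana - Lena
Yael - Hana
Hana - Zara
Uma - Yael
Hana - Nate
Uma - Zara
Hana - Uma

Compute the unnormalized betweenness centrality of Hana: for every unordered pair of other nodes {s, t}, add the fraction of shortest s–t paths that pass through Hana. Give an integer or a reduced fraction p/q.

Pairs whose geodesics pass through Hana — Uma–Nate: 1; Nate–Zara: 1; Nate–Lena: 1; Nate–Yael: 1; Zara–Lena: 1/2; Zara–Yael: 1/2; Lena–Yael: 1/2.
All other pairs contribute 0.
Summing the contributions gives betweenness(Hana) = 11/2.

11/2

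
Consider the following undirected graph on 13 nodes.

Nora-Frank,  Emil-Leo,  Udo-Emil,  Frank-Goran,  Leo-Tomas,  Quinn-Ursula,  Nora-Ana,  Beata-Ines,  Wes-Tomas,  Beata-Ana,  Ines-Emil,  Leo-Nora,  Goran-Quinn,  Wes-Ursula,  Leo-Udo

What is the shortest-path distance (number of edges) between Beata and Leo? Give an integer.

3

One shortest route is Beata – Ana – Nora – Leo, which uses 3 edges, and at distance 2 from Beata we only reach {Emil, Nora}, which does not include Leo. So d(Beata,Leo) = 3.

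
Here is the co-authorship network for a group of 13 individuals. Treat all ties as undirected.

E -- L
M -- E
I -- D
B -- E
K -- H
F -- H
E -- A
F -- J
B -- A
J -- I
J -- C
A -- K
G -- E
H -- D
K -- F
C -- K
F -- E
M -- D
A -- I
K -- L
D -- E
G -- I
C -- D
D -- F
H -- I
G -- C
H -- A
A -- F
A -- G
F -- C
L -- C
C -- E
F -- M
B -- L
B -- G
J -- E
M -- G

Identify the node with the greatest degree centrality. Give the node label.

Degrees — A:7, B:4, C:7, D:6, E:9, F:8, G:6, H:5, I:5, J:4, K:5, L:4, M:4.
The maximum is 9, attained only by E.

E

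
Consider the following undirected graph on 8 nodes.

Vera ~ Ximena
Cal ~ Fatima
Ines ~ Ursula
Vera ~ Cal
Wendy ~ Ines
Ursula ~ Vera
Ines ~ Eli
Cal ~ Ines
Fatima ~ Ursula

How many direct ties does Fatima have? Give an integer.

2

Fatima is directly tied to Cal and Ursula. That is 2 neighbors, so the degree of Fatima is 2.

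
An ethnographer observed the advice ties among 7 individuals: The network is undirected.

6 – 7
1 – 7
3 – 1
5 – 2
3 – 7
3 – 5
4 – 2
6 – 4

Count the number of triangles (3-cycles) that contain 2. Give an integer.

2's neighbors are 4 and 5, but none of them are tied to each other, so no triangle contains 2.

0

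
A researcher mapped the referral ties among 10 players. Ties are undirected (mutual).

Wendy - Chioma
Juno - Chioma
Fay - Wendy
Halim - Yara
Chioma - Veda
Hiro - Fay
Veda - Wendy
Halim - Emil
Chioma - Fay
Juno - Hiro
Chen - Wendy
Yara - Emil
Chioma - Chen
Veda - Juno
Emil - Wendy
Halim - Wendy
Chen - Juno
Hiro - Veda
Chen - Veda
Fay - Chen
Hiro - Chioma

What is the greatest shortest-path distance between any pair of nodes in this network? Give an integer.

Eccentricity of each node (its greatest distance to any other): Chen:3, Chioma:3, Emil:3, Fay:3, Halim:3, Hiro:4, Juno:4, Veda:3, Wendy:2, Yara:4.
The maximum eccentricity is 4, realized for instance by the pair Hiro–Yara via Hiro – Chioma – Wendy – Halim – Yara. So the diameter is 4.

4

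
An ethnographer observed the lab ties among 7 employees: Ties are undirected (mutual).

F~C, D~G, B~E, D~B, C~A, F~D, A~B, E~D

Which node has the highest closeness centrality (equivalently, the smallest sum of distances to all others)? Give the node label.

Farness (sum of distances to all others) for each node — A:11, B:9, C:12, D:8, E:11, F:10, G:13.
The smallest farness is 8, for D, so D has the highest closeness.

D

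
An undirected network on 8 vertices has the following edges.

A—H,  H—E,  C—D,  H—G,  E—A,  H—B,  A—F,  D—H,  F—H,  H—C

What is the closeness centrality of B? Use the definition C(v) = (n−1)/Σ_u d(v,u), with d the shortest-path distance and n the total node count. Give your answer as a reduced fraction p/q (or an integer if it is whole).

Distances from B: A:2, C:2, D:2, E:2, F:2, G:2, H:1. Sum = 13.
n = 8, so closeness = 7/13.

7/13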